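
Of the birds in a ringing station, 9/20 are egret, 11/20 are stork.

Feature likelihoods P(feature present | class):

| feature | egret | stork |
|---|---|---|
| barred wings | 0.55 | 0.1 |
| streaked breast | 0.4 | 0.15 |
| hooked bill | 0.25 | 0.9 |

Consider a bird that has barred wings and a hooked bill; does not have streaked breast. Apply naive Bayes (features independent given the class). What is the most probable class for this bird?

stork

egret: 0.45 × 0.55 × (1−0.4) × 0.25 = 0.037125
stork: 0.55 × 0.1 × (1−0.15) × 0.9 = 0.042075
Highest score → stork.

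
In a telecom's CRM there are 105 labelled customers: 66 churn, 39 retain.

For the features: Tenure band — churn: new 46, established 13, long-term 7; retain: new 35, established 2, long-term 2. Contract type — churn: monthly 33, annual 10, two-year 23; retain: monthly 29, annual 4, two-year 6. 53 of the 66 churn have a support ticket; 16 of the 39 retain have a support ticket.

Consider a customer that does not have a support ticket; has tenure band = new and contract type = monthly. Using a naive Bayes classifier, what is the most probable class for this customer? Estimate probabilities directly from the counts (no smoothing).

retain

churn: (66/105) × (46/66) × (33/66) × (13/66) ≈ 0.0431457
retain: (39/105) × (35/39) × (29/39) × (23/39) ≈ 0.146176
Highest score → retain.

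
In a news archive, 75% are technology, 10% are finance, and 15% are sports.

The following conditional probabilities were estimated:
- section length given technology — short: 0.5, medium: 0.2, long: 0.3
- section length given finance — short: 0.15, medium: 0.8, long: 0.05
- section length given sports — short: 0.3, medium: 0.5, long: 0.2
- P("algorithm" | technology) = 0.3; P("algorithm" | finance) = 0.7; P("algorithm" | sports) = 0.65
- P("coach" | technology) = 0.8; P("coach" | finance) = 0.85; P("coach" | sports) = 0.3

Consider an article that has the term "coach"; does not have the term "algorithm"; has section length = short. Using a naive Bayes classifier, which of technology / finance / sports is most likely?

technology

technology: 0.75 × 0.5 × (1−0.3) × 0.8 = 0.21
finance: 0.1 × 0.15 × (1−0.7) × 0.85 = 0.003825
sports: 0.15 × 0.3 × (1−0.65) × 0.3 = 0.004725
Highest score → technology.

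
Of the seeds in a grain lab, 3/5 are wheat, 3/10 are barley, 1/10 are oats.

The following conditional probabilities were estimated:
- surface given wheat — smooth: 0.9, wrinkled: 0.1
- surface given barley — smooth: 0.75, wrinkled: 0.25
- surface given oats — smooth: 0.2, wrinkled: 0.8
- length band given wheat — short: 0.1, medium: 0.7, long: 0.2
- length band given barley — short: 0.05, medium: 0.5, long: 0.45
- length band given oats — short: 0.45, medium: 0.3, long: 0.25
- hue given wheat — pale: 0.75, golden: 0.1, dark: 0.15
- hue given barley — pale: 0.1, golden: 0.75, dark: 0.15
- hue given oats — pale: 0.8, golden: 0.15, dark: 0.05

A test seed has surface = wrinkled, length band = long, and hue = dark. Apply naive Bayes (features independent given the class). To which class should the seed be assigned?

wheat: 0.6 × 0.1 × 0.2 × 0.15 = 0.0018
barley: 0.3 × 0.25 × 0.45 × 0.15 = 0.0050625
oats: 0.1 × 0.8 × 0.25 × 0.05 = 0.001
Highest score → barley.

barley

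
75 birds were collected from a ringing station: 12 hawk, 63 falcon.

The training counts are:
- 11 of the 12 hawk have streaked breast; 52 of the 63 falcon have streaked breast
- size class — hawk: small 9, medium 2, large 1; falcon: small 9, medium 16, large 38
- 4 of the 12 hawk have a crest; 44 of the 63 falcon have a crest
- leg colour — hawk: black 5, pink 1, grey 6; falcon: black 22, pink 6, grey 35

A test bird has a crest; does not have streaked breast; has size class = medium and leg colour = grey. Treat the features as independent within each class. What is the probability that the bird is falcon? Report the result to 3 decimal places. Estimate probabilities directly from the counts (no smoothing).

0.975

hawk: (12/75) × (1/12) × (2/12) × (4/12) × (6/12) ≈ 0.00037037
falcon: (63/75) × (11/63) × (16/63) × (44/63) × (35/63) ≈ 0.0144527
P(falcon | x) = 0.0144527 / 0.01482307 ≈ 0.975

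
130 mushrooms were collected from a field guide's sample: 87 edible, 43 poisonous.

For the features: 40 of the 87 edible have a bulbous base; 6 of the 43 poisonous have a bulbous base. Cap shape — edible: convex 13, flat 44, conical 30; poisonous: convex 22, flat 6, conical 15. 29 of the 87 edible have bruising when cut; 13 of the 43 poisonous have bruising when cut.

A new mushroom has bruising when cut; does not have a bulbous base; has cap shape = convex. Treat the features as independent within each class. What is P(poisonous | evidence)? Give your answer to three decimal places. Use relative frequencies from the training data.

0.710

edible: (87/130) × (47/87) × (13/87) × (29/87) ≈ 0.0180077
poisonous: (43/130) × (37/43) × (22/43) × (13/43) ≈ 0.0440238
P(poisonous | x) = 0.0440238 / 0.0620315 ≈ 0.710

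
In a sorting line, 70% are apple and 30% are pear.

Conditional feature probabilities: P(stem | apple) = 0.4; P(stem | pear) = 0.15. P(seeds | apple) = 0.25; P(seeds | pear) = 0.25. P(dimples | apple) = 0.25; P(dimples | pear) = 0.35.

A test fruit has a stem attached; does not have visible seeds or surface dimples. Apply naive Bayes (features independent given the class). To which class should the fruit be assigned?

apple: 0.7 × 0.4 × (1−0.25) × (1−0.25) = 0.1575
pear: 0.3 × 0.15 × (1−0.25) × (1−0.35) = 0.0219375
Highest score → apple.

apple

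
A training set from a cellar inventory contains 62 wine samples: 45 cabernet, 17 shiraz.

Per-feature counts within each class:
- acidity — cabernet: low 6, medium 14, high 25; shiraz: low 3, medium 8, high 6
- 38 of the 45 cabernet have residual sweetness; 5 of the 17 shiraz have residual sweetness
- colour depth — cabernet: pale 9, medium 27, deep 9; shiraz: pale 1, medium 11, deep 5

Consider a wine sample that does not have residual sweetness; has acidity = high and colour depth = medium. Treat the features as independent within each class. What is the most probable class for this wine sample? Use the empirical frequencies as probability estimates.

shiraz

cabernet: (45/62) × (25/45) × (7/45) × (27/45) ≈ 0.0376344
shiraz: (17/62) × (6/17) × (12/17) × (11/17) ≈ 0.0442014
Highest score → shiraz.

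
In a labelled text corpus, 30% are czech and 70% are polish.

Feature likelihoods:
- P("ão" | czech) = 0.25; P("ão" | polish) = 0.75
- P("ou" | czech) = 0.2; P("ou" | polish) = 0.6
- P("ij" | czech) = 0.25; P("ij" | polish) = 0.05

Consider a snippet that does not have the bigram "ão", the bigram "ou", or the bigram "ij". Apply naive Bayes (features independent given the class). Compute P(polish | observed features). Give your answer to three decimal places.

czech: 0.3 × (1−0.25) × (1−0.2) × (1−0.25) = 0.135
polish: 0.7 × (1−0.75) × (1−0.6) × (1−0.05) = 0.0665
P(polish | x) = 0.0665 / 0.2015 ≈ 0.330

0.330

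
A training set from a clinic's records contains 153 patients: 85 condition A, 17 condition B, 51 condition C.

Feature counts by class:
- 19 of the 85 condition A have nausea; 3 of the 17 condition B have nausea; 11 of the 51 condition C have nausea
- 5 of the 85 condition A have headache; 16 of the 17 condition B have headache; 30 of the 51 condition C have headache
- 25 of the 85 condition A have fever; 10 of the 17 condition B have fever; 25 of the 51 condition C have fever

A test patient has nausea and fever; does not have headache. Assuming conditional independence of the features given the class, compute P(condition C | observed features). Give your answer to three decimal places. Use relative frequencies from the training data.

0.293

condition A: (85/153) × (19/85) × (80/85) × (25/85) ≈ 0.0343759
condition B: (17/153) × (3/17) × (1/17) × (10/17) ≈ 0.000678472
condition C: (51/153) × (11/51) × (21/51) × (25/51) ≈ 0.0145118
P(condition C | x) = 0.0145118 / 0.049566172 ≈ 0.293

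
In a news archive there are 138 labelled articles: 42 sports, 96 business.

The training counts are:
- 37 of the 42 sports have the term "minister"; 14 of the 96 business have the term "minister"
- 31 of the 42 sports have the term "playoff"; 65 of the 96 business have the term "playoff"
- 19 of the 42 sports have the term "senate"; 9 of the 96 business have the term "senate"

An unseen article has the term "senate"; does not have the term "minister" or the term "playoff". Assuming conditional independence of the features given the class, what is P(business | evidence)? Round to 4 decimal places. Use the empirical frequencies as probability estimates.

sports: (42/138) × (5/42) × (11/42) × (19/42) ≈ 0.00429278
business: (96/138) × (82/96) × (31/96) × (9/96) ≈ 0.0179886
P(business | x) = 0.0179886 / 0.02228138 ≈ 0.8073

0.8073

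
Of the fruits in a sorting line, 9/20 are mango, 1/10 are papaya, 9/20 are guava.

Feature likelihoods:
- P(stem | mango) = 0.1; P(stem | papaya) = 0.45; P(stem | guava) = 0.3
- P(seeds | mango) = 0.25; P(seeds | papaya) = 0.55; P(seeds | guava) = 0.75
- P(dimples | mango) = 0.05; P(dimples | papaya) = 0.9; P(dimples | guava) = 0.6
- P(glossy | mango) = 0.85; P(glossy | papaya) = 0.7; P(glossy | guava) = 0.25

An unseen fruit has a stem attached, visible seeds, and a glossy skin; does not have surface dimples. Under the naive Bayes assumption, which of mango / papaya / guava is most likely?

guava

mango: 0.45 × 0.1 × 0.25 × (1−0.05) × 0.85 = 0.009084375
papaya: 0.1 × 0.45 × 0.55 × (1−0.9) × 0.7 = 0.0017325
guava: 0.45 × 0.3 × 0.75 × (1−0.6) × 0.25 = 0.010125
Highest score → guava.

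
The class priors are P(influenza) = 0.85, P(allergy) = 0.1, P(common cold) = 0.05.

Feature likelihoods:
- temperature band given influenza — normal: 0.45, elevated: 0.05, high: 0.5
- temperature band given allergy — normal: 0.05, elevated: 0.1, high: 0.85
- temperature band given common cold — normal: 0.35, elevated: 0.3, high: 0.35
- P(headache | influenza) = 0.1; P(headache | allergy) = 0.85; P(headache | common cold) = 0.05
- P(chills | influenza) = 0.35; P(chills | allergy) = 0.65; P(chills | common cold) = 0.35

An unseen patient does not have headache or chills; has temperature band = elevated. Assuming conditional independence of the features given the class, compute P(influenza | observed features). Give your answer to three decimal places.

influenza: 0.85 × 0.05 × (1−0.1) × (1−0.35) = 0.0248625
allergy: 0.1 × 0.1 × (1−0.85) × (1−0.65) = 0.000525
common cold: 0.05 × 0.3 × (1−0.05) × (1−0.35) = 0.0092625
P(influenza | x) = 0.0248625 / 0.03465 ≈ 0.718

0.718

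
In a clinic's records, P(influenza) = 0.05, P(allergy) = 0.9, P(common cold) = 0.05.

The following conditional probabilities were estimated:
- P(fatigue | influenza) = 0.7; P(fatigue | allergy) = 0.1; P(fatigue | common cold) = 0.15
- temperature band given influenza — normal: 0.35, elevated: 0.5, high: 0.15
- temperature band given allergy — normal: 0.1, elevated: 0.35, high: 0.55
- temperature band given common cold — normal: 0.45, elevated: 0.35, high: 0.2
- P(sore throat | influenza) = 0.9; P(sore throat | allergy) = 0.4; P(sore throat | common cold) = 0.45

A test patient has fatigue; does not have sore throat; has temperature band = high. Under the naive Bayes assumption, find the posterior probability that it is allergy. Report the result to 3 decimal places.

influenza: 0.05 × 0.7 × 0.15 × (1−0.9) = 0.000525
allergy: 0.9 × 0.1 × 0.55 × (1−0.4) = 0.0297
common cold: 0.05 × 0.15 × 0.2 × (1−0.45) = 0.000825
P(allergy | x) = 0.0297 / 0.03105 ≈ 0.957

0.957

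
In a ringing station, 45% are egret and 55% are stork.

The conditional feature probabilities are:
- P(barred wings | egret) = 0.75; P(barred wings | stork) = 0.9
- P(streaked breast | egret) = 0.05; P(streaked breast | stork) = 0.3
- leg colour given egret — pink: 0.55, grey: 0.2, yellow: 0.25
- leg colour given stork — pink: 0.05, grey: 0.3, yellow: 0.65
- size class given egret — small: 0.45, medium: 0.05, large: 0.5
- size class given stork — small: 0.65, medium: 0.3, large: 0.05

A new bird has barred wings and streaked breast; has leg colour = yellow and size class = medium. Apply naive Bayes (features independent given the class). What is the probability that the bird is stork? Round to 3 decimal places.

0.993

egret: 0.45 × 0.75 × 0.05 × 0.25 × 0.05 = 0.0002109375
stork: 0.55 × 0.9 × 0.3 × 0.65 × 0.3 = 0.0289575
P(stork | x) = 0.0289575 / 0.0291684375 ≈ 0.993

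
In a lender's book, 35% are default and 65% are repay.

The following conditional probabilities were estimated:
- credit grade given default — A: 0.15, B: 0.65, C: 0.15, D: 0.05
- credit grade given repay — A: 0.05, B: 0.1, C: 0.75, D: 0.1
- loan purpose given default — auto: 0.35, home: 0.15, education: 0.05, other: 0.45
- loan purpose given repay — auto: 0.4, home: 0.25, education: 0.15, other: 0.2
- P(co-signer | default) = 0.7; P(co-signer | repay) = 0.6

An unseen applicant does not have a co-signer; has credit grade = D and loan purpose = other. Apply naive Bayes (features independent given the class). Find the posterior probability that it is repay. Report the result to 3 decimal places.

0.688

default: 0.35 × 0.05 × 0.45 × (1−0.7) = 0.0023625
repay: 0.65 × 0.1 × 0.2 × (1−0.6) = 0.0052
P(repay | x) = 0.0052 / 0.0075625 ≈ 0.688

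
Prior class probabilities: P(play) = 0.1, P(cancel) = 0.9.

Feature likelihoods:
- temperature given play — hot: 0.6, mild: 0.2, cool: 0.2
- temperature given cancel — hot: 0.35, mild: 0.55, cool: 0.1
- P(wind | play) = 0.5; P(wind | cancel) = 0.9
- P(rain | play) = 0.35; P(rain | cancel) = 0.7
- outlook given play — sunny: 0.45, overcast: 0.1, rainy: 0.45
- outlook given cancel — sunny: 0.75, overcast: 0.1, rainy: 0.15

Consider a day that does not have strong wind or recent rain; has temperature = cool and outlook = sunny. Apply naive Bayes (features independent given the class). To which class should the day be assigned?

play

play: 0.1 × 0.2 × (1−0.5) × (1−0.35) × 0.45 = 0.002925
cancel: 0.9 × 0.1 × (1−0.9) × (1−0.7) × 0.75 = 0.002025
Highest score → play.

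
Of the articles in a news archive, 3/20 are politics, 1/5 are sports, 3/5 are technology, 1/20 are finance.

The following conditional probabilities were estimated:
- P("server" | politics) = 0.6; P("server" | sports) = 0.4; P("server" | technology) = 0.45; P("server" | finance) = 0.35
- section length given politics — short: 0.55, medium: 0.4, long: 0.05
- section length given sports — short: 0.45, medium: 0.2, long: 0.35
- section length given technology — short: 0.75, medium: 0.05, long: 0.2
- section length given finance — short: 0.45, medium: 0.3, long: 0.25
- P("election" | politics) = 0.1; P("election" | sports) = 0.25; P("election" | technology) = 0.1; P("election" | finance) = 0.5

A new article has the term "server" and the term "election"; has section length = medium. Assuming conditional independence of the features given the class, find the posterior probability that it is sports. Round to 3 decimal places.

0.346

politics: 0.15 × 0.6 × 0.4 × 0.1 = 0.0036
sports: 0.2 × 0.4 × 0.2 × 0.25 = 0.004
technology: 0.6 × 0.45 × 0.05 × 0.1 = 0.00135
finance: 0.05 × 0.35 × 0.3 × 0.5 = 0.002625
P(sports | x) = 0.004 / 0.011575 ≈ 0.346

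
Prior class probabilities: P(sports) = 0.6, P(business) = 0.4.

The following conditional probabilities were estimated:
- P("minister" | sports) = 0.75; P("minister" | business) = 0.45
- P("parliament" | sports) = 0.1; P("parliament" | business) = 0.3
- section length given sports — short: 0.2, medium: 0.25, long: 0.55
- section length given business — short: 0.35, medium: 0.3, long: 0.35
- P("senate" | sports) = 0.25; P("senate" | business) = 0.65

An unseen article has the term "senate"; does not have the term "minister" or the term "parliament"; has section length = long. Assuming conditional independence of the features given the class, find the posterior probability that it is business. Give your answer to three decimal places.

sports: 0.6 × (1−0.75) × (1−0.1) × 0.55 × 0.25 = 0.0185625
business: 0.4 × (1−0.45) × (1−0.3) × 0.35 × 0.65 = 0.035035
P(business | x) = 0.035035 / 0.0535975 ≈ 0.654

0.654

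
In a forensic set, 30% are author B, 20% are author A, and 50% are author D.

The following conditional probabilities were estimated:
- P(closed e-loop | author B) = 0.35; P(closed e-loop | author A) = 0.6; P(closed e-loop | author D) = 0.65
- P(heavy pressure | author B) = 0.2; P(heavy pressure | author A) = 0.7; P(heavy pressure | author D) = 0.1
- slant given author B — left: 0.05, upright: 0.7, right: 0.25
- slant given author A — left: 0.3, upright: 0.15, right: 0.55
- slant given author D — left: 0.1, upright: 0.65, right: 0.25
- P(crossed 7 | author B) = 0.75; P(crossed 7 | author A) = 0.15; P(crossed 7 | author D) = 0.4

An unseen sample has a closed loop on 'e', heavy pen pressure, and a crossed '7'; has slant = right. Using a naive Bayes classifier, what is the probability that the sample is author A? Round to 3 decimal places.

author B: 0.3 × 0.35 × 0.2 × 0.25 × 0.75 = 0.0039375
author A: 0.2 × 0.6 × 0.7 × 0.55 × 0.15 = 0.00693
author D: 0.5 × 0.65 × 0.1 × 0.25 × 0.4 = 0.00325
P(author A | x) = 0.00693 / 0.0141175 ≈ 0.491

0.491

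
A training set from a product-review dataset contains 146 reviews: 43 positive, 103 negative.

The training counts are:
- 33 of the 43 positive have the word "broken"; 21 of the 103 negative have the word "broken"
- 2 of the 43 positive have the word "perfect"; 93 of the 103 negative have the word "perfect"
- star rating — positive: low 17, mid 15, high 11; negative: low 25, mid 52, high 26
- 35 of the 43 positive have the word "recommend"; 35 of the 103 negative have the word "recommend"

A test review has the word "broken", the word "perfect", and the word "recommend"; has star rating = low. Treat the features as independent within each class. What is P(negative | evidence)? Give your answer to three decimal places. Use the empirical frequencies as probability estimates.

0.760

positive: (43/146) × (33/43) × (2/43) × (17/43) × (35/43) ≈ 0.00338301
negative: (103/146) × (21/103) × (93/103) × (25/103) × (35/103) ≈ 0.0107114
P(negative | x) = 0.0107114 / 0.01409441 ≈ 0.760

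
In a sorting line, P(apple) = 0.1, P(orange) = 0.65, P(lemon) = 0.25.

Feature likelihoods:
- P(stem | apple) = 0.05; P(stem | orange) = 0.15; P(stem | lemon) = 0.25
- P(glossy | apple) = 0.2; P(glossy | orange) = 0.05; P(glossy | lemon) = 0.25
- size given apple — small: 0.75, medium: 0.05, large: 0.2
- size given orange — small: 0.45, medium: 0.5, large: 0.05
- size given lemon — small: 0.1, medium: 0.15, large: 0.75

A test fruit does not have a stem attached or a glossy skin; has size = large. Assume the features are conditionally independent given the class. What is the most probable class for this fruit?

lemon

apple: 0.1 × (1−0.05) × (1−0.2) × 0.2 = 0.0152
orange: 0.65 × (1−0.15) × (1−0.05) × 0.05 = 0.02624375
lemon: 0.25 × (1−0.25) × (1−0.25) × 0.75 = 0.10546875
Highest score → lemon.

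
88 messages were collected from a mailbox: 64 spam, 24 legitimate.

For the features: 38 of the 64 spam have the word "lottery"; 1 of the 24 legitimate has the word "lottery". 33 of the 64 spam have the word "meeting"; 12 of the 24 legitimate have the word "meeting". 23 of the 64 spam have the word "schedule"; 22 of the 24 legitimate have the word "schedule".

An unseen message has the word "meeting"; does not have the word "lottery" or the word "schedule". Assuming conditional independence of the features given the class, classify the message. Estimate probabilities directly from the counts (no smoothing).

spam

spam: (64/88) × (26/64) × (33/64) × (41/64) = 0.09759521484375
legitimate: (24/88) × (23/24) × (12/24) × (2/24) ≈ 0.0108902
Highest score → spam.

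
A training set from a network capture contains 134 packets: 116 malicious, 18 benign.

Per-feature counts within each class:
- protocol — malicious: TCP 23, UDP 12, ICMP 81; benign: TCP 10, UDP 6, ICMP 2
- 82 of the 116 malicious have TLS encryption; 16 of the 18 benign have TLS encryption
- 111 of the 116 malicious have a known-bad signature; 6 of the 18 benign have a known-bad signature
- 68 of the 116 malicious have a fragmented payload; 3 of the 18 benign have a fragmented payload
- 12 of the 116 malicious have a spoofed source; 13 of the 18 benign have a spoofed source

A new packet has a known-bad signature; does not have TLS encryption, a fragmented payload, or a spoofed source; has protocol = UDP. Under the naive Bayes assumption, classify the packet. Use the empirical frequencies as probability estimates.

malicious

malicious: (116/134) × (12/116) × (34/116) × (111/116) × (48/116) × (104/116) ≈ 0.00931796
benign: (18/134) × (6/18) × (2/18) × (6/18) × (15/18) × (5/18) ≈ 0.000383883
Highest score → malicious.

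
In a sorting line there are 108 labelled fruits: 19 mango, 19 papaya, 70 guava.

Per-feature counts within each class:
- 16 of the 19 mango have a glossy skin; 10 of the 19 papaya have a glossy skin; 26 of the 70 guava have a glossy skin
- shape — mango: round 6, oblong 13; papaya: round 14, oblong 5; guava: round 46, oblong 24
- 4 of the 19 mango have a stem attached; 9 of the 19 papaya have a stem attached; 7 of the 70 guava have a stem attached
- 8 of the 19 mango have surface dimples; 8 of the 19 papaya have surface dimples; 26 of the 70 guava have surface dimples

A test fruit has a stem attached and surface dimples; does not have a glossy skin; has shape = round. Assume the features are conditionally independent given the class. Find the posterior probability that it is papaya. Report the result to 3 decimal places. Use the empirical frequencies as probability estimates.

0.533

mango: (19/108) × (3/19) × (6/19) × (4/19) × (8/19) ≈ 0.000777567
papaya: (19/108) × (9/19) × (14/19) × (9/19) × (8/19) ≈ 0.0122467
guava: (70/108) × (44/70) × (46/70) × (7/70) × (26/70) ≈ 0.00994407
P(papaya | x) = 0.0122467 / 0.022968337 ≈ 0.533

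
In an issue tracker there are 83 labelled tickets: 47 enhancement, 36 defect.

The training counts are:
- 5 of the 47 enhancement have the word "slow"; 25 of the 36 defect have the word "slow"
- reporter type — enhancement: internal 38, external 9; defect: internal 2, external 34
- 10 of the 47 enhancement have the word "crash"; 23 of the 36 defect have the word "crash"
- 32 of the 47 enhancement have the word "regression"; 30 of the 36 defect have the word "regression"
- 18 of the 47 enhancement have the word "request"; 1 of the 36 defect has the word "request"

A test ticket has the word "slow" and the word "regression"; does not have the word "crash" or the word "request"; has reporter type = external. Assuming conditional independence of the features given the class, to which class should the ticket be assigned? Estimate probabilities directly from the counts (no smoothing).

defect

enhancement: (47/83) × (5/47) × (9/47) × (37/47) × (32/47) × (29/47) ≈ 0.00381498
defect: (36/83) × (25/36) × (34/36) × (13/36) × (30/36) × (35/36) ≈ 0.0832269
Highest score → defect.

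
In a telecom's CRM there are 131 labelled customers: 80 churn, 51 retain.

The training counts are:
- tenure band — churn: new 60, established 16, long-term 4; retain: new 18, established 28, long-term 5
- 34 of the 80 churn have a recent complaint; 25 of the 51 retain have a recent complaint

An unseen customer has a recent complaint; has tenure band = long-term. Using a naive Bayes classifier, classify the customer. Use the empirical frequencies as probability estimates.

churn: (80/131) × (4/80) × (34/80) ≈ 0.0129771
retain: (51/131) × (5/51) × (25/51) ≈ 0.0187098
Highest score → retain.

retain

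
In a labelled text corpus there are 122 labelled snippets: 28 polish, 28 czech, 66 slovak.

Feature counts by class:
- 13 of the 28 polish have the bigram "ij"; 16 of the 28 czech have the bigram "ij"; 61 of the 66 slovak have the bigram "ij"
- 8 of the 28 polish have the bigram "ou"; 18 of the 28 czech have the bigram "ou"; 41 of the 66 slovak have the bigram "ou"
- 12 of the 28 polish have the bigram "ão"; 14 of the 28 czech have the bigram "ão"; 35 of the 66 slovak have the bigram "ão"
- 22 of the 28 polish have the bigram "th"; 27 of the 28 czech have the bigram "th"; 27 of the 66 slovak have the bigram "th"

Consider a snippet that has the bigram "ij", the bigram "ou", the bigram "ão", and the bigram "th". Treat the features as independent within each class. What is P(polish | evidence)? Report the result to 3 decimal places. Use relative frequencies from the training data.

0.087

polish: (28/122) × (13/28) × (8/28) × (12/28) × (22/28) ≈ 0.0102519
czech: (28/122) × (16/28) × (18/28) × (14/28) × (27/28) ≈ 0.040649
slovak: (66/122) × (61/66) × (41/66) × (35/66) × (27/66) ≈ 0.0673835
P(polish | x) = 0.0102519 / 0.1182844 ≈ 0.087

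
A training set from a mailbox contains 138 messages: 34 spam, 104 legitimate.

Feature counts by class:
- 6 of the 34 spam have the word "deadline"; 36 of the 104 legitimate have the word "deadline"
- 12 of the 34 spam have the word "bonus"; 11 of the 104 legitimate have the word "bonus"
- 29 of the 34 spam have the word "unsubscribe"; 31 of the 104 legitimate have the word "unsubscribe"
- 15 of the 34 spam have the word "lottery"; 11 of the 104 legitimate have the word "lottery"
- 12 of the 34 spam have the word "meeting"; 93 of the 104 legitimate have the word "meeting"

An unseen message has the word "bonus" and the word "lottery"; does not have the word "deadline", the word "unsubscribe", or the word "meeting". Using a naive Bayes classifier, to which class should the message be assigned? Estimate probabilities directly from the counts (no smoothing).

spam

spam: (34/138) × (28/34) × (12/34) × (5/34) × (15/34) × (22/34) ≈ 0.00300627
legitimate: (104/138) × (68/104) × (11/104) × (73/104) × (11/104) × (11/104) ≈ 0.000409258
Highest score → spam.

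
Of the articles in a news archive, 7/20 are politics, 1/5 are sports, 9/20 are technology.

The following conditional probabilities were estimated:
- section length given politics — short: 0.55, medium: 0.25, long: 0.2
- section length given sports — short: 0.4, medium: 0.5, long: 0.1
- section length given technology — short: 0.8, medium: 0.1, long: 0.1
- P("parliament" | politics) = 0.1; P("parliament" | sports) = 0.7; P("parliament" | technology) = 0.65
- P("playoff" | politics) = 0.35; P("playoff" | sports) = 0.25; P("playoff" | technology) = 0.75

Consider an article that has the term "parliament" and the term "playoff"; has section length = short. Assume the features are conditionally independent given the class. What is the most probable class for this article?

politics: 0.35 × 0.55 × 0.1 × 0.35 = 0.0067375
sports: 0.2 × 0.4 × 0.7 × 0.25 = 0.014
technology: 0.45 × 0.8 × 0.65 × 0.75 = 0.1755
Highest score → technology.

technology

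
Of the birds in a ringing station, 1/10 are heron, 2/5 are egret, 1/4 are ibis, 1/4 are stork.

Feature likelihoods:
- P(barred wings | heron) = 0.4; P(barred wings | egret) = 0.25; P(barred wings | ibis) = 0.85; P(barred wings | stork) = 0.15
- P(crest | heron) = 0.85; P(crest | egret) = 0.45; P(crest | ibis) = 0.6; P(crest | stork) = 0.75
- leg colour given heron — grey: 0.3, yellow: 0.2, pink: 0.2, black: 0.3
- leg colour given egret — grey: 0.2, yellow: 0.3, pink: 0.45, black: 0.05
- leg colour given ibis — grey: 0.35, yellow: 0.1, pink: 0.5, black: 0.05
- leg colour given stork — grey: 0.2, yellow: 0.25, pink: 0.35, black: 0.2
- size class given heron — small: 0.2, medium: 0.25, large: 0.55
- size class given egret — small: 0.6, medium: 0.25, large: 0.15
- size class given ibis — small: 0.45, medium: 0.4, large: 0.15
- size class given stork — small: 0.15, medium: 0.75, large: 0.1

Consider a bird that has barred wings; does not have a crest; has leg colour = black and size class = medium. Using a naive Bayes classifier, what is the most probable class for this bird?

ibis

heron: 0.1 × 0.4 × (1−0.85) × 0.3 × 0.25 = 0.00045
egret: 0.4 × 0.25 × (1−0.45) × 0.05 × 0.25 = 0.0006875
ibis: 0.25 × 0.85 × (1−0.6) × 0.05 × 0.4 = 0.0017
stork: 0.25 × 0.15 × (1−0.75) × 0.2 × 0.75 = 0.00140625
Highest score → ibis.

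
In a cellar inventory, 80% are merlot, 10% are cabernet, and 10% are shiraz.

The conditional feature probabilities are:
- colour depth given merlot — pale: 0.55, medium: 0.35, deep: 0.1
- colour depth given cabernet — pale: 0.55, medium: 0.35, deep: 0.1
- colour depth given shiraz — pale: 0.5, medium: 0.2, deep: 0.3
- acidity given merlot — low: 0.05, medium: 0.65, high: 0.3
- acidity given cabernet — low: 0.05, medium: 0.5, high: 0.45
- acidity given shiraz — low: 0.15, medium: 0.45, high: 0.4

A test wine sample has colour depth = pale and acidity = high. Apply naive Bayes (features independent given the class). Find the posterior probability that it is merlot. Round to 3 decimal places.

merlot: 0.8 × 0.55 × 0.3 = 0.132
cabernet: 0.1 × 0.55 × 0.45 = 0.02475
shiraz: 0.1 × 0.5 × 0.4 = 0.02
P(merlot | x) = 0.132 / 0.17675 ≈ 0.747

0.747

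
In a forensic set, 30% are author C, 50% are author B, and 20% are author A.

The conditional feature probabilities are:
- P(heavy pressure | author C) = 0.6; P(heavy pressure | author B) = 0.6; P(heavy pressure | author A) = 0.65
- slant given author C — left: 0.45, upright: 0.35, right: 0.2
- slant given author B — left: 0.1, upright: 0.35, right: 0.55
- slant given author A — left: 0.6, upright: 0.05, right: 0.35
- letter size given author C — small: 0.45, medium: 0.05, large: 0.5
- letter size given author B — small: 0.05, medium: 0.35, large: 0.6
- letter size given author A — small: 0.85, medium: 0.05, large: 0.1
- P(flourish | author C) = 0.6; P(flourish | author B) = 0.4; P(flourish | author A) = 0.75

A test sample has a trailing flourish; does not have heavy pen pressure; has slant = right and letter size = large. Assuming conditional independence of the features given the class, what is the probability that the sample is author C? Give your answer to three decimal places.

author C: 0.3 × (1−0.6) × 0.2 × 0.5 × 0.6 = 0.0072
author B: 0.5 × (1−0.6) × 0.55 × 0.6 × 0.4 = 0.0264
author A: 0.2 × (1−0.65) × 0.35 × 0.1 × 0.75 = 0.0018375
P(author C | x) = 0.0072 / 0.0354375 ≈ 0.203

0.203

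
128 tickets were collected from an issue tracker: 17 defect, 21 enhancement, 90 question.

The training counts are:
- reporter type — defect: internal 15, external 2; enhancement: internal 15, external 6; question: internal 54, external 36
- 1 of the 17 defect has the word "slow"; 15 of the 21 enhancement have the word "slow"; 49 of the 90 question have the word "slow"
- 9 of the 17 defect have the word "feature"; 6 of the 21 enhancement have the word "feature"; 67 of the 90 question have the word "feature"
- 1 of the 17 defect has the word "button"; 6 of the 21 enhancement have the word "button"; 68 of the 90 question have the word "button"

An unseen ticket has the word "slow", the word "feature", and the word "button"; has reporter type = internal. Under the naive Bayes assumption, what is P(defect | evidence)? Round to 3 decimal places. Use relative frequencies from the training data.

0.002

defect: (17/128) × (15/17) × (1/17) × (9/17) × (1/17) ≈ 0.000214673
enhancement: (21/128) × (15/21) × (15/21) × (6/21) × (6/21) ≈ 0.00683309
question: (90/128) × (54/90) × (49/90) × (67/90) × (68/90) ≈ 0.129192
P(defect | x) = 0.000214673 / 0.136239763 ≈ 0.002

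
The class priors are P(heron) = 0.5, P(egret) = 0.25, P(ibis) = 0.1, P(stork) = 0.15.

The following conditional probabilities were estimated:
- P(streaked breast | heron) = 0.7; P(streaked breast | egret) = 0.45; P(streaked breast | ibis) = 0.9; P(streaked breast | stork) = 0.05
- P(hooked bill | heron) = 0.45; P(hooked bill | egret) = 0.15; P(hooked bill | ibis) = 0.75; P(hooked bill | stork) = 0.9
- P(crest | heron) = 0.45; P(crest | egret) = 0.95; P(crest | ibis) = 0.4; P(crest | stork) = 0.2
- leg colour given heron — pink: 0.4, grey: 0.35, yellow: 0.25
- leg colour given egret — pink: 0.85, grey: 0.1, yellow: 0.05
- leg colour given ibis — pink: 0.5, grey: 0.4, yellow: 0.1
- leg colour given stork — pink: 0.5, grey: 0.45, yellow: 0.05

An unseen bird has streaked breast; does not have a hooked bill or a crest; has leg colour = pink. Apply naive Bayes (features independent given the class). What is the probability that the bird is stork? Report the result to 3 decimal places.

heron: 0.5 × 0.7 × (1−0.45) × (1−0.45) × 0.4 = 0.04235
egret: 0.25 × 0.45 × (1−0.15) × (1−0.95) × 0.85 = 0.0040640625
ibis: 0.1 × 0.9 × (1−0.75) × (1−0.4) × 0.5 = 0.00675
stork: 0.15 × 0.05 × (1−0.9) × (1−0.2) × 0.5 = 0.0003
P(stork | x) = 0.0003 / 0.0534640625 ≈ 0.006

0.006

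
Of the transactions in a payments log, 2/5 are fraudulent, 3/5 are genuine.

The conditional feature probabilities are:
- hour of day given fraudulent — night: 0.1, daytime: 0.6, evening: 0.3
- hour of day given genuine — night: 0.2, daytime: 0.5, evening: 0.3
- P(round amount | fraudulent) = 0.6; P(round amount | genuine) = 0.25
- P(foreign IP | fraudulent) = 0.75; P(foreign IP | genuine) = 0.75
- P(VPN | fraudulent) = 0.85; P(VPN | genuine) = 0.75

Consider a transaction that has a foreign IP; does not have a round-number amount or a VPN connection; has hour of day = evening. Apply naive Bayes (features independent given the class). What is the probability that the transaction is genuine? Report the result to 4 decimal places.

fraudulent: 0.4 × 0.3 × (1−0.6) × 0.75 × (1−0.85) = 0.0054
genuine: 0.6 × 0.3 × (1−0.25) × 0.75 × (1−0.75) = 0.0253125
P(genuine | x) = 0.0253125 / 0.0307125 ≈ 0.8242

0.8242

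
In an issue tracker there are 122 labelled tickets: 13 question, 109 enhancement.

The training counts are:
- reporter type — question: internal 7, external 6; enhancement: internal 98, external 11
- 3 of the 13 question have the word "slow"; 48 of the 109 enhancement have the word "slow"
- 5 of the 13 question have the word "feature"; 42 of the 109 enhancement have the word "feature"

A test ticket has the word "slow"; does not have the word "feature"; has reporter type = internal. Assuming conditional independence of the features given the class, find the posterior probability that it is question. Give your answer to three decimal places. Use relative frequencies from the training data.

question: (13/122) × (7/13) × (3/13) × (8/13) ≈ 0.00814822
enhancement: (109/122) × (98/109) × (48/109) × (67/109) ≈ 0.217435
P(question | x) = 0.00814822 / 0.22558322 ≈ 0.036

0.036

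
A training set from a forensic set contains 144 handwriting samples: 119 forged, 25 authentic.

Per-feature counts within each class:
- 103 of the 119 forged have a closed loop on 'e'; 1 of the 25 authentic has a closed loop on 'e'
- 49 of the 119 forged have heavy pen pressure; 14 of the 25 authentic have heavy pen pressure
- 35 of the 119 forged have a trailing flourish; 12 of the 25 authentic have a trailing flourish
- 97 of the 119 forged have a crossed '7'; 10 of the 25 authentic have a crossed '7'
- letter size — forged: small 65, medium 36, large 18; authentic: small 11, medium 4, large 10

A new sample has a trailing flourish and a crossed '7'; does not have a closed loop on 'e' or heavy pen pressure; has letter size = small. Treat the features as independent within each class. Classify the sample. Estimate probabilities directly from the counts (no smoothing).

forged

forged: (119/144) × (16/119) × (70/119) × (35/119) × (97/119) × (65/119) ≈ 0.00855896
authentic: (25/144) × (24/25) × (11/25) × (12/25) × (10/25) × (11/25) = 0.0061952
Highest score → forged.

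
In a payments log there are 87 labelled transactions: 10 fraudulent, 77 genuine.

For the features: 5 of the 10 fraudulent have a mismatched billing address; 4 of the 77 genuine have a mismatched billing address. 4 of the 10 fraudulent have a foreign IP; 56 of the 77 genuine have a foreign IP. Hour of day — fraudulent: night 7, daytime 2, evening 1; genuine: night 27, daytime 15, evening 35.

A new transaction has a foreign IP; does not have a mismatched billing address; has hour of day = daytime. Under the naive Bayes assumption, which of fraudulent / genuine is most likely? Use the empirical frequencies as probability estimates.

fraudulent: (10/87) × (5/10) × (4/10) × (2/10) ≈ 0.0045977
genuine: (77/87) × (73/77) × (56/77) × (15/77) ≈ 0.118878
Highest score → genuine.

genuine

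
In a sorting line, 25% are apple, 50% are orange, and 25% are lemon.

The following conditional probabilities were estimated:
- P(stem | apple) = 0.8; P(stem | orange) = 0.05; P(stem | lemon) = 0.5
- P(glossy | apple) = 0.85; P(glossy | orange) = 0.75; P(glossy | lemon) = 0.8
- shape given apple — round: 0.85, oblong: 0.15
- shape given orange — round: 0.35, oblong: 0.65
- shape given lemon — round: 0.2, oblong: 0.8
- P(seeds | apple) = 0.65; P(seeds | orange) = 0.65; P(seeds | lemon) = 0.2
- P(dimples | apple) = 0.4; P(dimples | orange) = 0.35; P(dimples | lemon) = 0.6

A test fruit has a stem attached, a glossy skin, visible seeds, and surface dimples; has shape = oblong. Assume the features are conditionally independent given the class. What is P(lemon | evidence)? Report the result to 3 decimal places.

0.505

apple: 0.25 × 0.8 × 0.85 × 0.15 × 0.65 × 0.4 = 0.00663
orange: 0.5 × 0.05 × 0.75 × 0.65 × 0.65 × 0.35 = 0.00277265625
lemon: 0.25 × 0.5 × 0.8 × 0.8 × 0.2 × 0.6 = 0.0096
P(lemon | x) = 0.0096 / 0.01900265625 ≈ 0.505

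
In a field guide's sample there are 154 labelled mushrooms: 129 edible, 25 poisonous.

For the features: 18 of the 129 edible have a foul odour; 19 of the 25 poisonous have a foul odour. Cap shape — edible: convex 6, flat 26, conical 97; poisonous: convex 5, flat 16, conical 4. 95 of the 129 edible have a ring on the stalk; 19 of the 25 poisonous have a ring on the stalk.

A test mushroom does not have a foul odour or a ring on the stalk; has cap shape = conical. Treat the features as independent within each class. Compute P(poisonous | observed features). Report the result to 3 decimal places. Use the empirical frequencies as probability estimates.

edible: (129/154) × (111/129) × (97/129) × (34/129) ≈ 0.142848
poisonous: (25/154) × (6/25) × (4/25) × (6/25) ≈ 0.0014961
P(poisonous | x) = 0.0014961 / 0.1443441 ≈ 0.010

0.010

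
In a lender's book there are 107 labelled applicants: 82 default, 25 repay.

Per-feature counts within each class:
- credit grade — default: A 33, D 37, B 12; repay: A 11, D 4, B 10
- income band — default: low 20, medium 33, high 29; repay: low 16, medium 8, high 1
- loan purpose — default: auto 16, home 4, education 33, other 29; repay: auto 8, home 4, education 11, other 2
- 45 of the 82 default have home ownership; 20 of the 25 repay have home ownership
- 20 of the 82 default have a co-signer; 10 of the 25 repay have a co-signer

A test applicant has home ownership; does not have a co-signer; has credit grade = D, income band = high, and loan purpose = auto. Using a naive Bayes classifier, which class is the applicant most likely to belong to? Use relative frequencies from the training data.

default

default: (82/107) × (37/82) × (29/82) × (16/82) × (45/82) × (62/82) ≈ 0.00990113
repay: (25/107) × (4/25) × (1/25) × (8/25) × (20/25) × (15/25) ≈ 0.000229682
Highest score → default.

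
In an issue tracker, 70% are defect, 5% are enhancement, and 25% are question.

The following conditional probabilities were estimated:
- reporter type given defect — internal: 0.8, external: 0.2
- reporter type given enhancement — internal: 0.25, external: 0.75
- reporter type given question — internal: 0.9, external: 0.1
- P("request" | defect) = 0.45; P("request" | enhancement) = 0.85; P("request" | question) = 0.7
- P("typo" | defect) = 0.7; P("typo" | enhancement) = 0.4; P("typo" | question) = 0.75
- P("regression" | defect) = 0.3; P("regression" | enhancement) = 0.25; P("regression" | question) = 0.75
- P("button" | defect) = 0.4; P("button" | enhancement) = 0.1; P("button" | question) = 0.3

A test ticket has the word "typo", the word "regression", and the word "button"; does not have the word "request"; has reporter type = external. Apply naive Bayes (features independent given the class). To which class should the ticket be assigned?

defect: 0.7 × 0.2 × (1−0.45) × 0.7 × 0.3 × 0.4 = 0.006468
enhancement: 0.05 × 0.75 × (1−0.85) × 0.4 × 0.25 × 0.1 = 0.00005625
question: 0.25 × 0.1 × (1−0.7) × 0.75 × 0.75 × 0.3 = 0.001265625
Highest score → defect.

defect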